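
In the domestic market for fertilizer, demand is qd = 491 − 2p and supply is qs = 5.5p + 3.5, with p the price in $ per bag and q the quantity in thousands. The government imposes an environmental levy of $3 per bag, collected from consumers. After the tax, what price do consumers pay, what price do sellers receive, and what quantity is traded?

Consumers pay $67.2; sellers receive $64.2; quantity = 356.6.

Before the tax: set 491 − 2p = 5.5p + 3.5 → p* = $65, q* = 361.
With the tax collected from consumers, demand (in seller-price terms) shifts: qd = 491 − 2(p + 3).
Solving gives q = 356.6 with consumers paying $67.2 and sellers receiving $64.2 (the $3 wedge).
The less price-elastic side of the market bears the larger share of a per-unit tax.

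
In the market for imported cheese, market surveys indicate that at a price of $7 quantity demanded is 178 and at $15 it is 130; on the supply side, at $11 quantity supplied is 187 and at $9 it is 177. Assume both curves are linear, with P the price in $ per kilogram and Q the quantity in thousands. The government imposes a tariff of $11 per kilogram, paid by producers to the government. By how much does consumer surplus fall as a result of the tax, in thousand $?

Demand slope: (130 − 178)/(15 − 7) = -6, so Qd = 220 − 6P.
Supply slope: (177 − 187)/(9 − 11) = 5, so Qs = 5P + 132.
Before the tax: set 220 − 6P = 5P + 132 → P* = $8, Q* = 172.
With the tax collected from producers, supply shifts: Qs = 5(P − 11) + 132.
New equilibrium: consumers pay $13, producers receive $2, Q = 142. (Wedge: Pb − Ps = 11.)
ΔCS is the trapezoid between Q = 142 and Q = 172 of height $5: ½ · (172 + 142) · 5 = $785.

Consumer surplus falls by $785 thousand.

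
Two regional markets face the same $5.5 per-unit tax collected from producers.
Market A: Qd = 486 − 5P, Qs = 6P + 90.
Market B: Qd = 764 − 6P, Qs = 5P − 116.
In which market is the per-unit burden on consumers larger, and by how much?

Market A, by $0.5.

Market A: pre-tax P* = $36, Q* = 306; post-tax Q = 291; per-unit burden on consumers = $3.
Market B: pre-tax P* = $80, Q* = 284; post-tax Q = 269; per-unit burden on consumers = $2.5.
Difference: $3 vs $2.5 → market A is larger by $0.5.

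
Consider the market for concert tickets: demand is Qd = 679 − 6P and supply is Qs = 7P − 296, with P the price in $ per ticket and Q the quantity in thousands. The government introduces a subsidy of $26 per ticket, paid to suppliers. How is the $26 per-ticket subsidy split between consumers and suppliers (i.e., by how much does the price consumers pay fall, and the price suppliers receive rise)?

Before the subsidy: set 679 − 6P = 7P − 296 → P* = $75, Q* = 229.
With a per-unit subsidy paid to suppliers, each receives P + 26 per unit sold, so supply becomes Qs = 7(P + 26) − 296.
New equilibrium: consumers pay $61, suppliers receive $87, Q = 313. (Wedge: Pb − Ps = −26.)
Gain to consumers: $14; to suppliers: $12. (They sum to $26.)

Consumers gain $14 per ticket; suppliers gain $12 per ticket.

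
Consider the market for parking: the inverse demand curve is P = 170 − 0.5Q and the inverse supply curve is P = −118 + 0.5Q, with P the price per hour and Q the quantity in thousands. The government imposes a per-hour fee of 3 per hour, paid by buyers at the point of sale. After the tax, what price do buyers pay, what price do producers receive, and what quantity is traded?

Rewrite in direct form: Qd = 340 − 2P and Qs = 2P + 236.
Before the tax: set 340 − 2P = 2P + 236 → P* = 26, Q* = 288.
With the tax collected from buyers, demand (in seller-price terms) shifts: Qd = 340 − 2(P + 3).
Solving gives Q = 285 with buyers paying 27.5 and producers receiving 24.5 (the 3 wedge).

Buyers pay 27.5; producers receive 24.5; quantity = 285.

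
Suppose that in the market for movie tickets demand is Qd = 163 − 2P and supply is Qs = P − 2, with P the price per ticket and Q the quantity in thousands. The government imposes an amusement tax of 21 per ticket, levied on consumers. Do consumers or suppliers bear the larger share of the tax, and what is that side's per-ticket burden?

Suppliers bear the larger share: 14 per ticket.

Before the tax: set 163 − 2P = P − 2 → P* = 55, Q* = 53.
With the tax collected from consumers, demand (in seller-price terms) shifts: Qd = 163 − 2(P + 21).
New equilibrium: consumers pay 62, suppliers receive 41, Q = 39. (Wedge: Pb − Ps = 21.)
Per-ticket burden: consumers 7, suppliers 14.
Suppliers take the larger share because supply is less price-elastic here (demand slope 2 vs supply slope 1).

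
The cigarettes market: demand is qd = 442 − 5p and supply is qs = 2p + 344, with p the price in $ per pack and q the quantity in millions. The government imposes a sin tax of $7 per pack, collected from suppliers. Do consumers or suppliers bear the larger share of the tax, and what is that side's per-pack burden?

Before the tax: set 442 − 5p = 2p + 344 → p* = $14, q* = 372.
With the tax collected from suppliers, supply shifts: qs = 2(p − 7) + 344.
New equilibrium: consumers pay $16, suppliers receive $9, q = 362. (Wedge: pb − ps = 7.)
Per-pack burden: consumers $2, suppliers $5.
Suppliers take the larger share because supply is less price-elastic here (demand slope 5 vs supply slope 2).

Suppliers bear the larger share: $5 per pack.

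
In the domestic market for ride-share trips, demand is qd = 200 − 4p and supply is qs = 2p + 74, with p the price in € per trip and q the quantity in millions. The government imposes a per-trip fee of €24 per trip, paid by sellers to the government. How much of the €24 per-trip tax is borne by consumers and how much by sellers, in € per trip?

Consumers bear €8 per trip; sellers bear €16 per trip.

Before the tax: set 200 − 4p = 2p + 74 → p* = €21, q* = 116.
With the tax collected from sellers, supply shifts: qs = 2(p − 24) + 74.
New equilibrium: consumers pay €29, sellers receive €5, q = 84. (Wedge: pb − ps = 24.)
Burden on consumers: €8; on sellers: €16. (They sum to €24.)
The less price-elastic side of the market bears the larger share of a per-unit tax.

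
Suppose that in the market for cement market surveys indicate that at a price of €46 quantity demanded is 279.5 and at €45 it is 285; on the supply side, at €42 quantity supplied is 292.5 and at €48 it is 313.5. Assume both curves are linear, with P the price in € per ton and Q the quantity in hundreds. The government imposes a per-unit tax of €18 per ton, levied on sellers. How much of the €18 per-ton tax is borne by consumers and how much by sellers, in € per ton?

Consumers bear €7 per ton; sellers bear €11 per ton.

Demand slope: (285 − 279.5)/(45 − 46) = -5.5, so Qd = 532.5 − 5.5P.
Supply slope: (313.5 − 292.5)/(48 − 42) = 3.5, so Qs = 3.5P + 145.5.
Without the tax, 532.5 − 5.5P = 3.5P + 145.5 gives 9P = 387, so P* = €43 and Q* = 296.
With the tax collected from sellers, supply shifts: Qs = 3.5(P − 18) + 145.5.
Solving gives Q = 257.5 with consumers paying €50 and sellers receiving €32 (the €18 wedge).
Burden on consumers: €7; on sellers: €11. (They sum to €18.)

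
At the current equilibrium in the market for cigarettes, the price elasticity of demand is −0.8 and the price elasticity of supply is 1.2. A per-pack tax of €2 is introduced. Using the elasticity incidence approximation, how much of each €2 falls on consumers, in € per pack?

Consumers bear ≈ €1.2 per pack.

Incidence ratio: consumers' share ≈ εs / (εs + |εd|) = 1.2 / (1.2 + 0.8) = 0.6.
So consumers bear ≈ 0.6 × €2 = €1.2; producers bear €0.8.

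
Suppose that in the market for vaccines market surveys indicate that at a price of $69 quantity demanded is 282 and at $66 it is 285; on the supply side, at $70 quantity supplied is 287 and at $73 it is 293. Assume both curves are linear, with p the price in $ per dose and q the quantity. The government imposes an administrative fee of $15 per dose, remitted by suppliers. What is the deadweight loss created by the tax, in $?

Demand slope: (285 − 282)/(66 − 69) = -1, so qd = 351 − p.
Supply slope: (293 − 287)/(73 − 70) = 2, so qs = 2p + 147.
Before the tax: set 351 − p = 2p + 147 → p* = $68, q* = 283.
With the tax collected from suppliers, supply shifts: qs = 2(p − 15) + 147.
Solving gives q = 273 with buyers paying $78 and suppliers receiving $63 (the $15 wedge).
Quantity falls by |ΔQ| = |283 − 273| = 10.
DWL = ½ · t · |ΔQ| = ½ · 15 · 10 = $75.

Deadweight loss = $75.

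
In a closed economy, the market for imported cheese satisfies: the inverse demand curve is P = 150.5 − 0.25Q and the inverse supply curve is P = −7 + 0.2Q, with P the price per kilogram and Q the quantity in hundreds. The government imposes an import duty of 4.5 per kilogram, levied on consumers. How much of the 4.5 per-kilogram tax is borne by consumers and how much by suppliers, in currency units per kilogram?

Consumers bear 2.5 per kilogram; suppliers bear 2 per kilogram.

Rewrite in direct form: Qd = 602 − 4P and Qs = 5P + 35.
Before the tax: set 602 − 4P = 5P + 35 → P* = 63, Q* = 350.
With the tax collected from consumers, demand (in seller-price terms) shifts: Qd = 602 − 4(P + 4.5).
Solving gives Q = 340 with consumers paying 65.5 and suppliers receiving 61 (the 4.5 wedge).
Burden on consumers: 2.5; on suppliers: 2. (They sum to 4.5.)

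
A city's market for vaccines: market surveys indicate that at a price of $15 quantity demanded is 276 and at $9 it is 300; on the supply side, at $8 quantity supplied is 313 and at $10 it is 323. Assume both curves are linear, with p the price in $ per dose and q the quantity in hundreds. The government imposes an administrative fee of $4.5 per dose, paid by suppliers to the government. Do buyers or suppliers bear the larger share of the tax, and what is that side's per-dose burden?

Demand slope: (300 − 276)/(9 − 15) = -4, so qd = 336 − 4p.
Supply slope: (323 − 313)/(10 − 8) = 5, so qs = 5p + 273.
Without the tax, 336 − 4p = 5p + 273 gives 9p = 63, so p* = $7 and q* = 308.
With the tax collected from suppliers, supply shifts: qs = 5(p − 4.5) + 273.
New equilibrium: buyers pay $9.5, suppliers receive $5, q = 298. (Wedge: pb − ps = 4.5.)
Per-dose burden: buyers $2.5, suppliers $2.
Buyers take the larger share because demand is less price-elastic here (demand slope 4 vs supply slope 5).
The less price-elastic side of the market bears the larger share of a per-unit tax.

Buyers bear the larger share: $2.5 per dose.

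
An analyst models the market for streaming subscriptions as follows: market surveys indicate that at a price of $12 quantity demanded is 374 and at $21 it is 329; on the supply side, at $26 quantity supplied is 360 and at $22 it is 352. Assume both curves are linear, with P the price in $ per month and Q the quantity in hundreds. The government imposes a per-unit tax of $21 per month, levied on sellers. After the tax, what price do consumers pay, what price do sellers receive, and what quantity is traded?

Consumers pay $24; sellers receive $3; quantity = 314.

Demand slope: (329 − 374)/(21 − 12) = -5, so Qd = 434 − 5P.
Supply slope: (352 − 360)/(22 − 26) = 2, so Qs = 2P + 308.
Without the tax, 434 − 5P = 2P + 308 gives 7P = 126, so P* = $18 and Q* = 344.
With the tax collected from sellers, supply shifts: Qs = 2(P − 21) + 308.
New equilibrium: consumers pay $24, sellers receive $3, Q = 314. (Wedge: Pb − Ps = 21.)
The less price-elastic side of the market bears the larger share of a per-unit tax.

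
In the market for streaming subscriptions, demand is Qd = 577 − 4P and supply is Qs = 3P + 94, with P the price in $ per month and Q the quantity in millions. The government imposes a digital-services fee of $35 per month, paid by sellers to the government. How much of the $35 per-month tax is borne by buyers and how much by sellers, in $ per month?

Without the tax, 577 − 4P = 3P + 94 gives 7P = 483, so P* = $69 and Q* = 301.
With the tax collected from sellers, supply shifts: Qs = 3(P − 35) + 94.
New equilibrium: buyers pay $84, sellers receive $49, Q = 241. (Wedge: Pb − Ps = 35.)
Burden on buyers: $15; on sellers: $20. (They sum to $35.)
The less price-elastic side of the market bears the larger share of a per-unit tax.

Buyers bear $15 per month; sellers bear $20 per month.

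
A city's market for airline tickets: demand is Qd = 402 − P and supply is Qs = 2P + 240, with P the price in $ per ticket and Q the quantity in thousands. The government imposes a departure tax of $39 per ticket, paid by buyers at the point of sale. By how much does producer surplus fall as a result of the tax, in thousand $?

Producer surplus falls by $4355 thousand.

Without the tax, 402 − P = 2P + 240 gives 3P = 162, so P* = $54 and Q* = 348.
With the tax collected from buyers, demand (in seller-price terms) shifts: Qd = 402 − (P + 39).
Solving gives Q = 322 with buyers paying $80 and producers receiving $41 (the $39 wedge).
ΔPS is the trapezoid between Q = 322 and Q = 348 of height $13: ½ · (348 + 322) · 13 = $4355.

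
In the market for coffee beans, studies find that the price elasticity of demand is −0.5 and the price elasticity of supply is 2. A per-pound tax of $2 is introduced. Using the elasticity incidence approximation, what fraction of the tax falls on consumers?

Incidence ratio: consumers' share ≈ εs / (εs + |εd|) = 2 / (2 + 0.5) = 0.8.
Supply is the more elastic side, so consumers bear the larger share.

Consumers' share ≈ 0.8.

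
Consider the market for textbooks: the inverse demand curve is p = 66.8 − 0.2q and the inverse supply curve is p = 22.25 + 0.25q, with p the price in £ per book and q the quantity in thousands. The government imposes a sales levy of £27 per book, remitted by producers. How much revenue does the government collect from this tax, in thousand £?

Inverting to q(p) form: qd = 334 − 5p; qs = 4p − 89.
Before the tax: set 334 − 5p = 4p − 89 → p* = £47, q* = 99.
With the tax collected from producers, supply shifts: qs = 4(p − 27) − 89.
New equilibrium: buyers pay £59, producers receive £32, q = 39. (Wedge: pb − ps = 27.)
Revenue = t · Q = 27 · 39 = £1053.

Tax revenue = £1053 thousand.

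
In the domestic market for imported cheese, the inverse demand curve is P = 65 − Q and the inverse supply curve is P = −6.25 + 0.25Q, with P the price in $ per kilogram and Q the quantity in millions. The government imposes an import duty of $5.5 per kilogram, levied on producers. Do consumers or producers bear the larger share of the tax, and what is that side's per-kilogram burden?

Rewrite in direct form: Qd = 65 − P and Qs = 4P + 25.
Without the tax, 65 − P = 4P + 25 gives 5P = 40, so P* = $8 and Q* = 57.
With the tax collected from producers, supply shifts: Qs = 4(P − 5.5) + 25.
New equilibrium: consumers pay $12.4, producers receive $6.9, Q = 52.6. (Wedge: Pb − Ps = 5.5.)
Per-kilogram burden: consumers $4.4, producers $1.1.
Consumers take the larger share because demand is less price-elastic here (demand slope 1 vs supply slope 4).
The less price-elastic side of the market bears the larger share of a per-unit tax.

Consumers bear the larger share: $4.4 per kilogram.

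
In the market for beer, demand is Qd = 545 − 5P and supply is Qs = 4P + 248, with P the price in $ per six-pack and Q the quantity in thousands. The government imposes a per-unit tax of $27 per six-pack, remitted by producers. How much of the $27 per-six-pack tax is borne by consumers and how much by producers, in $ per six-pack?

Consumers bear $12 per six-pack; producers bear $15 per six-pack.

Before the tax: set 545 − 5P = 4P + 248 → P* = $33, Q* = 380.
With the tax collected from producers, supply shifts: Qs = 4(P − 27) + 248.
Solving gives Q = 320 with consumers paying $45 and producers receiving $18 (the $27 wedge).
Burden on consumers: $12; on producers: $15. (They sum to $27.)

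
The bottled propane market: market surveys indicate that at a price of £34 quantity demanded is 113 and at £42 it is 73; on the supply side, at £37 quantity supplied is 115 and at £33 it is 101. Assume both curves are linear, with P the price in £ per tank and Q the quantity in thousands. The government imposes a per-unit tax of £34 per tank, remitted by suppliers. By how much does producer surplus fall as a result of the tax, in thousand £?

Demand slope: (73 − 113)/(42 − 34) = -5, so Qd = 283 − 5P.
Supply slope: (101 − 115)/(33 − 37) = 3.5, so Qs = 3.5P − 14.5.
Before the tax: set 283 − 5P = 3.5P − 14.5 → P* = £35, Q* = 108.
With the tax collected from suppliers, supply shifts: Qs = 3.5(P − 34) − 14.5.
New equilibrium: buyers pay £49, suppliers receive £15, Q = 38. (Wedge: Pb − Ps = 34.)
ΔPS is the trapezoid between Q = 38 and Q = 108 of height £20: ½ · (108 + 38) · 20 = £1460.

Producer surplus falls by £1460 thousand.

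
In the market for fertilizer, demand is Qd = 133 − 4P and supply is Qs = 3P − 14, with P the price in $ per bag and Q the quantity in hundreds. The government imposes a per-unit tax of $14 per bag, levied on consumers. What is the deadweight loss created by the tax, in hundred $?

Without the tax, 133 − 4P = 3P − 14 gives 7P = 147, so P* = $21 and Q* = 49.
With the tax collected from consumers, demand (in seller-price terms) shifts: Qd = 133 − 4(P + 14).
New equilibrium: consumers pay $27, producers receive $13, Q = 25. (Wedge: Pb − Ps = 14.)
Quantity falls by |ΔQ| = |49 − 25| = 24.
DWL = ½ · t · |ΔQ| = ½ · 14 · 24 = $168.

Deadweight loss = $168 hundred.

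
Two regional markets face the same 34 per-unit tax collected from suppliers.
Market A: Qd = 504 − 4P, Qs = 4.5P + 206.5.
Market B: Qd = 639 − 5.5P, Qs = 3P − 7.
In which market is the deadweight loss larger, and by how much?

Market A, by 102.

Market A: pre-tax P* = 35, Q* = 364; post-tax Q = 292; deadweight loss = 1224.
Market B: pre-tax P* = 76, Q* = 221; post-tax Q = 155; deadweight loss = 1122.
Difference: 1224 vs 1122 → market A is larger by 102.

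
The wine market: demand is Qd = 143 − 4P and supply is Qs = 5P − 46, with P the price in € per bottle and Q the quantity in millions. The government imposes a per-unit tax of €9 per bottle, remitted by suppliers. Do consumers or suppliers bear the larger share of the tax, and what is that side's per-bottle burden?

Without the tax, 143 − 4P = 5P − 46 gives 9P = 189, so P* = €21 and Q* = 59.
With the tax collected from suppliers, supply shifts: Qs = 5(P − 9) − 46.
Solving gives Q = 39 with consumers paying €26 and suppliers receiving €17 (the €9 wedge).
Per-bottle burden: consumers €5, suppliers €4.
Consumers take the larger share because demand is less price-elastic here (demand slope 4 vs supply slope 5).

Consumers bear the larger share: €5 per bottle.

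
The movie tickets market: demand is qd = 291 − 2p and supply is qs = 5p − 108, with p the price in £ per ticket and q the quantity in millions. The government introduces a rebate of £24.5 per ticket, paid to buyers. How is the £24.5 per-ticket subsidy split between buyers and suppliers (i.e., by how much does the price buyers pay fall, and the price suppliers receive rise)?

Buyers gain £17.5 per ticket; suppliers gain £7 per ticket.

Without the subsidy, 291 − 2p = 5p − 108 gives 7p = 399, so p* = £57 and q* = 177.
With a per-unit subsidy paid to buyers, each effectively pays p − 24.5, so demand becomes qd = 291 − 2(p − 24.5).
New equilibrium: buyers pay £39.5, suppliers receive £64, q = 212. (Wedge: pb − ps = −24.5.)
Gain to buyers: £17.5; to suppliers: £7. (They sum to £24.5.)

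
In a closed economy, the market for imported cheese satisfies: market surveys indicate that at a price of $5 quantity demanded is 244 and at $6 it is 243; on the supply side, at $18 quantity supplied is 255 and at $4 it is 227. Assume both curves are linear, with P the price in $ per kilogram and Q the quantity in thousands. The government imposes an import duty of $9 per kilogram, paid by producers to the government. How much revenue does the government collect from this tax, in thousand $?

Demand slope: (243 − 244)/(6 − 5) = -1, so Qd = 249 − P.
Supply slope: (227 − 255)/(4 − 18) = 2, so Qs = 2P + 219.
Before the tax: set 249 − P = 2P + 219 → P* = $10, Q* = 239.
With the tax collected from producers, supply shifts: Qs = 2(P − 9) + 219.
New equilibrium: buyers pay $16, producers receive $7, Q = 233. (Wedge: Pb − Ps = 9.)
Revenue = t · Q = 9 · 233 = $2097.

Tax revenue = $2097 thousand.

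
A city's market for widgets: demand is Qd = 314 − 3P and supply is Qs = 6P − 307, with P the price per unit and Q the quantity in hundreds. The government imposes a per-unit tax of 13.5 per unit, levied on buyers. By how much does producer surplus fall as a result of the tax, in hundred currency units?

Before the tax: set 314 − 3P = 6P − 307 → P* = 69, Q* = 107.
With the tax collected from buyers, demand (in seller-price terms) shifts: Qd = 314 − 3(P + 13.5).
New equilibrium: buyers pay 78, suppliers receive 64.5, Q = 80. (Wedge: Pb − Ps = 13.5.)
ΔPS is the trapezoid between Q = 80 and Q = 107 of height 4.5: ½ · (107 + 80) · 4.5 = 420.75.

Producer surplus falls by 420.75 hundred.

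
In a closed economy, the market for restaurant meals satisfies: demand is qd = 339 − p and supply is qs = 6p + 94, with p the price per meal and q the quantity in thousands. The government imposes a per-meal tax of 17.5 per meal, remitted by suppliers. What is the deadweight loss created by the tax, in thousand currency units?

Without the tax, 339 − p = 6p + 94 gives 7p = 245, so p* = 35 and q* = 304.
With the tax collected from suppliers, supply shifts: qs = 6(p − 17.5) + 94.
New equilibrium: buyers pay 50, suppliers receive 32.5, q = 289. (Wedge: pb − ps = 17.5.)
Quantity falls by |ΔQ| = |304 − 289| = 15.
DWL = ½ · t · |ΔQ| = ½ · 17.5 · 15 = 131.25.

Deadweight loss = 131.25 thousand.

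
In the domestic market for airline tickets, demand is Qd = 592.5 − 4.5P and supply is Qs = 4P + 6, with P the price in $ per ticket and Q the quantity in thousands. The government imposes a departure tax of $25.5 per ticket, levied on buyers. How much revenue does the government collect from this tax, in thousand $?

Without the tax, 592.5 − 4.5P = 4P + 6 gives 8.5P = 586.5, so P* = $69 and Q* = 282.
With the tax collected from buyers, demand (in seller-price terms) shifts: Qd = 592.5 − 4.5(P + 25.5).
Solving gives Q = 228 with buyers paying $81 and sellers receiving $55.5 (the $25.5 wedge).
Revenue = t · Q = 25.5 · 228 = $5814.

Tax revenue = $5814 thousand.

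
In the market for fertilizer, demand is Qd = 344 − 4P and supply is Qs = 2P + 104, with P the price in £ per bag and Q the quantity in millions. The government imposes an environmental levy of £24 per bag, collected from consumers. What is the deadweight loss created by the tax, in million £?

Before the tax: set 344 − 4P = 2P + 104 → P* = £40, Q* = 184.
With the tax collected from consumers, demand (in seller-price terms) shifts: Qd = 344 − 4(P + 24).
Solving gives Q = 152 with consumers paying £48 and suppliers receiving £24 (the £24 wedge).
Quantity falls by |ΔQ| = |184 − 152| = 32.
DWL = ½ · t · |ΔQ| = ½ · 24 · 32 = £384.

Deadweight loss = £384 million.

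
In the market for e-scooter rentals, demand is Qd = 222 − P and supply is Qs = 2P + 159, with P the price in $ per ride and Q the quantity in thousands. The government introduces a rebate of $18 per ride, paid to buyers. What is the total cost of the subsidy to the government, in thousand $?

Government outlay = $3834 thousand.

Without the subsidy, 222 − P = 2P + 159 gives 3P = 63, so P* = $21 and Q* = 201.
With a per-unit subsidy paid to buyers, each effectively pays P − 18, so demand becomes Qd = 222 − (P − 18).
New equilibrium: buyers pay $9, producers receive $27, Q = 213. (Wedge: Pb − Ps = −18.)
Outlay = t · Q = 18 · 213 = $3834.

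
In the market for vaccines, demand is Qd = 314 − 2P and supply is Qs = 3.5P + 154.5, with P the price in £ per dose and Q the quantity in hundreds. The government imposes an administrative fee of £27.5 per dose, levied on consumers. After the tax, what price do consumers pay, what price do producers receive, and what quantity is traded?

Consumers pay £46.5; producers receive £19; quantity = 221.

Before the tax: set 314 − 2P = 3.5P + 154.5 → P* = £29, Q* = 256.
With the tax collected from consumers, demand (in seller-price terms) shifts: Qd = 314 − 2(P + 27.5).
New equilibrium: consumers pay £46.5, producers receive £19, Q = 221. (Wedge: Pb − Ps = 27.5.)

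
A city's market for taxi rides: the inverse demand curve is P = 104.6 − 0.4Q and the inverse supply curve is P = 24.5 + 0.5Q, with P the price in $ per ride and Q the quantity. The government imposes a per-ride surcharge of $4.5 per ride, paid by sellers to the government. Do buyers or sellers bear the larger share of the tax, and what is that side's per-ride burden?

Inverting to Q(P) form: Qd = 261.5 − 2.5P; Qs = 2P − 49.
Before the tax: set 261.5 − 2.5P = 2P − 49 → P* = $69, Q* = 89.
With the tax collected from sellers, supply shifts: Qs = 2(P − 4.5) − 49.
New equilibrium: buyers pay $71, sellers receive $66.5, Q = 84. (Wedge: Pb − Ps = 4.5.)
Per-ride burden: buyers $2, sellers $2.5.
Sellers take the larger share because supply is less price-elastic here (demand slope 2.5 vs supply slope 2).
The less price-elastic side of the market bears the larger share of a per-unit tax.

Sellers bear the larger share: $2.5 per ride.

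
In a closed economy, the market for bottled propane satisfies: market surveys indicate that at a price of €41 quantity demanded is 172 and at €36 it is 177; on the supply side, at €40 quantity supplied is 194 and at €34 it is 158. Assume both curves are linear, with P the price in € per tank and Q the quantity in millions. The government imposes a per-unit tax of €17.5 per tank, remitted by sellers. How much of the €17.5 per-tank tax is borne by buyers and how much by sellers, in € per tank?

Demand slope: (177 − 172)/(36 − 41) = -1, so Qd = 213 − P.
Supply slope: (158 − 194)/(34 − 40) = 6, so Qs = 6P − 46.
Before the tax: set 213 − P = 6P − 46 → P* = €37, Q* = 176.
With the tax collected from sellers, supply shifts: Qs = 6(P − 17.5) − 46.
Solving gives Q = 161 with buyers paying €52 and sellers receiving €34.5 (the €17.5 wedge).
Burden on buyers: €15; on sellers: €2.5. (They sum to €17.5.)

Buyers bear €15 per tank; sellers bear €2.5 per tank.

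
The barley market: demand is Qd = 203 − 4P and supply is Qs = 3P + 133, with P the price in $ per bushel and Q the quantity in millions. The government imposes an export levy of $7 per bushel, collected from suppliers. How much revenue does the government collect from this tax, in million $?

Without the tax, 203 − 4P = 3P + 133 gives 7P = 70, so P* = $10 and Q* = 163.
With the tax collected from suppliers, supply shifts: Qs = 3(P − 7) + 133.
Solving gives Q = 151 with buyers paying $13 and suppliers receiving $6 (the $7 wedge).
Revenue = t · Q = 7 · 151 = $1057.

Tax revenue = $1057 million.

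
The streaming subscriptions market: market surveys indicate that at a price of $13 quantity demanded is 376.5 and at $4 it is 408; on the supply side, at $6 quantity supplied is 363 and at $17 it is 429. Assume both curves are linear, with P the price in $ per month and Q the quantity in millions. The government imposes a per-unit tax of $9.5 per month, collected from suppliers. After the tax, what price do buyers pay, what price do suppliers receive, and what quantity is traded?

Demand slope: (408 − 376.5)/(4 − 13) = -3.5, so Qd = 422 − 3.5P.
Supply slope: (429 − 363)/(17 − 6) = 6, so Qs = 6P + 327.
Without the tax, 422 − 3.5P = 6P + 327 gives 9.5P = 95, so P* = $10 and Q* = 387.
With the tax collected from suppliers, supply shifts: Qs = 6(P − 9.5) + 327.
New equilibrium: buyers pay $16, suppliers receive $6.5, Q = 366. (Wedge: Pb − Ps = 9.5.)

Buyers pay $16; suppliers receive $6.5; quantity = 366.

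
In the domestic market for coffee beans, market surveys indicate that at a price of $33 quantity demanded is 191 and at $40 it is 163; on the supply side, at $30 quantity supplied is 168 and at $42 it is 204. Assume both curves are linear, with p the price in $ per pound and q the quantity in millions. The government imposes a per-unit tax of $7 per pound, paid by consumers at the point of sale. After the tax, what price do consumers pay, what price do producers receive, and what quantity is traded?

Demand slope: (163 − 191)/(40 − 33) = -4, so qd = 323 − 4p.
Supply slope: (204 − 168)/(42 − 30) = 3, so qs = 3p + 78.
Without the tax, 323 − 4p = 3p + 78 gives 7p = 245, so p* = $35 and q* = 183.
With the tax collected from consumers, demand (in seller-price terms) shifts: qd = 323 − 4(p + 7).
New equilibrium: consumers pay $38, producers receive $31, q = 171. (Wedge: pb − ps = 7.)
The less price-elastic side of the market bears the larger share of a per-unit tax.

Consumers pay $38; producers receive $31; quantity = 171.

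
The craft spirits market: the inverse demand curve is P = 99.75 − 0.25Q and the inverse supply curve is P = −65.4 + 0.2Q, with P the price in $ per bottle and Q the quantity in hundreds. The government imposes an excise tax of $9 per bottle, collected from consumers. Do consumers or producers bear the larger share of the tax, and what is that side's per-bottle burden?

Consumers bear the larger share: $5 per bottle.

Rewrite in direct form: Qd = 399 − 4P and Qs = 5P + 327.
Without the tax, 399 − 4P = 5P + 327 gives 9P = 72, so P* = $8 and Q* = 367.
With the tax collected from consumers, demand (in seller-price terms) shifts: Qd = 399 − 4(P + 9).
Solving gives Q = 347 with consumers paying $13 and producers receiving $4 (the $9 wedge).
Per-bottle burden: consumers $5, producers $4.
Consumers take the larger share because demand is less price-elastic here (demand slope 4 vs supply slope 5).
The less price-elastic side of the market bears the larger share of a per-unit tax.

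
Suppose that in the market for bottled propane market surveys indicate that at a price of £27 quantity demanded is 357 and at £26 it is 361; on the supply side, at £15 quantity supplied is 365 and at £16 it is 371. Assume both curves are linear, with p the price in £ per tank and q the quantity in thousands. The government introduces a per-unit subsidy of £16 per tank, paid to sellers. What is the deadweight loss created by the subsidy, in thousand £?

Deadweight loss = £307.2 thousand.

Demand slope: (361 − 357)/(26 − 27) = -4, so qd = 465 − 4p.
Supply slope: (371 − 365)/(16 − 15) = 6, so qs = 6p + 275.
Before the subsidy: set 465 − 4p = 6p + 275 → p* = £19, q* = 389.
With a per-unit subsidy paid to sellers, each receives p + 16 per unit sold, so supply becomes qs = 6(p + 16) + 275.
Solving gives q = 427.4 with buyers paying £9.4 and sellers receiving £25.4 (the £16 wedge).
Quantity rises by |ΔQ| = |389 − 427.4| = 38.4.
DWL = ½ · t · |ΔQ| = ½ · 16 · 38.4 = £307.2.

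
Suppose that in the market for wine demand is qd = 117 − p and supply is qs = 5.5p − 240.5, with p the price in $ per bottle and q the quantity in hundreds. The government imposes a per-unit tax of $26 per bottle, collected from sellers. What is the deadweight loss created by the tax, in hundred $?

Deadweight loss = $286 hundred.

Without the tax, 117 − p = 5.5p − 240.5 gives 6.5p = 357.5, so p* = $55 and q* = 62.
With the tax collected from sellers, supply shifts: qs = 5.5(p − 26) − 240.5.
Solving gives q = 40 with buyers paying $77 and sellers receiving $51 (the $26 wedge).
Quantity falls by |ΔQ| = |62 − 40| = 22.
DWL = ½ · t · |ΔQ| = ½ · 26 · 22 = $286.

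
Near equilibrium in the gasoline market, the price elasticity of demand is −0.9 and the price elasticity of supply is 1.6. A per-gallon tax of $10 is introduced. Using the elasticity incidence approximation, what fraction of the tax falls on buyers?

Buyers' share ≈ 0.64.

Incidence ratio: buyers' share ≈ εs / (εs + |εd|) = 1.6 / (1.6 + 0.9) = 0.64.
Supply is the more elastic side, so buyers bear the larger share.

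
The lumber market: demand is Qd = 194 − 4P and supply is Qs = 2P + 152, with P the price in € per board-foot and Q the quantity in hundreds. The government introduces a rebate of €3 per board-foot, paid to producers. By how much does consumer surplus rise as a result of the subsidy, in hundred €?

Before the subsidy: set 194 − 4P = 2P + 152 → P* = €7, Q* = 166.
With a per-unit subsidy paid to producers, each receives P + 3 per unit sold, so supply becomes Qs = 2(P + 3) + 152.
Solving gives Q = 170 with buyers paying €6 and producers receiving €9 (the €3 wedge).
ΔCS is the trapezoid between Q = 170 and Q = 166 of height €1: ½ · (166 + 170) · 1 = €168.

Consumer surplus rises by €168 hundred.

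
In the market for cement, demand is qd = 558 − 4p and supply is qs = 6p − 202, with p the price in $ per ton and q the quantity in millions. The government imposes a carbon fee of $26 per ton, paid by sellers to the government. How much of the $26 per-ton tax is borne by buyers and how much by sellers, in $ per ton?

Buyers bear $15.6 per ton; sellers bear $10.4 per ton.

Before the tax: set 558 − 4p = 6p − 202 → p* = $76, q* = 254.
With the tax collected from sellers, supply shifts: qs = 6(p − 26) − 202.
Solving gives q = 191.6 with buyers paying $91.6 and sellers receiving $65.6 (the $26 wedge).
Burden on buyers: $15.6; on sellers: $10.4. (They sum to $26.)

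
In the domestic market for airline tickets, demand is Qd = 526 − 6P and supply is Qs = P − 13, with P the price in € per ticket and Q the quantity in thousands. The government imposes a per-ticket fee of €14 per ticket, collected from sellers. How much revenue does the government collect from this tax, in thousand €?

Without the tax, 526 − 6P = P − 13 gives 7P = 539, so P* = €77 and Q* = 64.
With the tax collected from sellers, supply shifts: Qs = (P − 14) − 13.
New equilibrium: buyers pay €79, sellers receive €65, Q = 52. (Wedge: Pb − Ps = 14.)
Revenue = t · Q = 14 · 52 = €728.

Tax revenue = €728 thousand.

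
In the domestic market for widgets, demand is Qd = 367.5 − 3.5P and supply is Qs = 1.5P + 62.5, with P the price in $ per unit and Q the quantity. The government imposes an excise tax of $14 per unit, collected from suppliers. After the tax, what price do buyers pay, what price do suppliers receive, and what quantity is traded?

Buyers pay $65.2; suppliers receive $51.2; quantity = 139.3.

Without the tax, 367.5 − 3.5P = 1.5P + 62.5 gives 5P = 305, so P* = $61 and Q* = 154.
With the tax collected from suppliers, supply shifts: Qs = 1.5(P − 14) + 62.5.
New equilibrium: buyers pay $65.2, suppliers receive $51.2, Q = 139.3. (Wedge: Pb − Ps = 14.)
The less price-elastic side of the market bears the larger share of a per-unit tax.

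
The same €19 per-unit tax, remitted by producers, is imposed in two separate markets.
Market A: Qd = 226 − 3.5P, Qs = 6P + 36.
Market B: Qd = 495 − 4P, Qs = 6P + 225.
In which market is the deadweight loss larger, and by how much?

Market B, by €34.2.

Market A: pre-tax P* = €20, Q* = 156; post-tax Q = 114; deadweight loss = €399.
Market B: pre-tax P* = €27, Q* = 387; post-tax Q = 341.4; deadweight loss = €433.2.
Difference: €399 vs €433.2 → market B is larger by €34.2.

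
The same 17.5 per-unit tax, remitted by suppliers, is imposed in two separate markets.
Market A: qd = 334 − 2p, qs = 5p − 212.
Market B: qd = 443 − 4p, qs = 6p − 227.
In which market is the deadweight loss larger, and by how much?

Market A: pre-tax p* = 78, q* = 178; post-tax q = 153; deadweight loss = 218.75.
Market B: pre-tax p* = 67, q* = 175; post-tax q = 133; deadweight loss = 367.5.
Difference: 218.75 vs 367.5 → market B is larger by 148.75.

Market B, by 148.75.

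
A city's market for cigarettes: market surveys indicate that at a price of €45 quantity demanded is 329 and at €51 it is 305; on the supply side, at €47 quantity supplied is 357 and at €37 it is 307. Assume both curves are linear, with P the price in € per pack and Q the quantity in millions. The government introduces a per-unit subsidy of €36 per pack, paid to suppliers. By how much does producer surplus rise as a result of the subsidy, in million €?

Demand slope: (305 − 329)/(51 − 45) = -4, so Qd = 509 − 4P.
Supply slope: (307 − 357)/(37 − 47) = 5, so Qs = 5P + 122.
Before the subsidy: set 509 − 4P = 5P + 122 → P* = €43, Q* = 337.
With a per-unit subsidy paid to suppliers, each receives P + 36 per unit sold, so supply becomes Qs = 5(P + 36) + 122.
Solving gives Q = 417 with consumers paying €23 and suppliers receiving €59 (the €36 wedge).
ΔPS is the trapezoid between Q = 417 and Q = 337 of height €16: ½ · (337 + 417) · 16 = €6032.

Producer surplus rises by €6032 million.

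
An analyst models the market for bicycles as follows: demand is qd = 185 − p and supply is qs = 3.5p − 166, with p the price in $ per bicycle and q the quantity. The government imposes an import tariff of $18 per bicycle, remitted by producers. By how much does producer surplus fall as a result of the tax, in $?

Without the tax, 185 − p = 3.5p − 166 gives 4.5p = 351, so p* = $78 and q* = 107.
With the tax collected from producers, supply shifts: qs = 3.5(p − 18) − 166.
New equilibrium: buyers pay $92, producers receive $74, q = 93. (Wedge: pb − ps = 18.)
ΔPS is the trapezoid between Q = 93 and Q = 107 of height $4: ½ · (107 + 93) · 4 = $400.

Producer surplus falls by $400.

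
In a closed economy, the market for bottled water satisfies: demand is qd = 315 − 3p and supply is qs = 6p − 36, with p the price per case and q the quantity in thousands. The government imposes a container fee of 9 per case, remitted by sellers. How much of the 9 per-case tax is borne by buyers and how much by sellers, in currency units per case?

Buyers bear 6 per case; sellers bear 3 per case.

Without the tax, 315 − 3p = 6p − 36 gives 9p = 351, so p* = 39 and q* = 198.
With the tax collected from sellers, supply shifts: qs = 6(p − 9) − 36.
Solving gives q = 180 with buyers paying 45 and sellers receiving 36 (the 9 wedge).
Burden on buyers: 6; on sellers: 3. (They sum to 9.)
The less price-elastic side of the market bears the larger share of a per-unit tax.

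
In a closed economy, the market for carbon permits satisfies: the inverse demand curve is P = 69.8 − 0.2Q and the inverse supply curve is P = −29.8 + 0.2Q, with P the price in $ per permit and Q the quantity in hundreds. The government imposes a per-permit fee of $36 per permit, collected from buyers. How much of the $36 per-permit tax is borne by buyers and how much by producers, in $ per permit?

Rewrite in direct form: Qd = 349 − 5P and Qs = 5P + 149.
Before the tax: set 349 − 5P = 5P + 149 → P* = $20, Q* = 249.
With the tax collected from buyers, demand (in seller-price terms) shifts: Qd = 349 − 5(P + 36).
Solving gives Q = 159 with buyers paying $38 and producers receiving $2 (the $36 wedge).
Burden on buyers: $18; on producers: $18. (They sum to $36.)
The less price-elastic side of the market bears the larger share of a per-unit tax.

Buyers bear $18 per permit; producers bear $18 per permit.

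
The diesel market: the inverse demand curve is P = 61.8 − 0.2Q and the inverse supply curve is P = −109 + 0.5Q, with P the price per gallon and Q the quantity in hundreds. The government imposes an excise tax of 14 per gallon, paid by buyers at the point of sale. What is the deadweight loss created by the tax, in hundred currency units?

Inverting to Q(P) form: Qd = 309 − 5P; Qs = 2P + 218.
Before the tax: set 309 − 5P = 2P + 218 → P* = 13, Q* = 244.
With the tax collected from buyers, demand (in seller-price terms) shifts: Qd = 309 − 5(P + 14).
New equilibrium: buyers pay 17, producers receive 3, Q = 224. (Wedge: Pb − Ps = 14.)
Quantity falls by |ΔQ| = |244 − 224| = 20.
DWL = ½ · t · |ΔQ| = ½ · 14 · 20 = 140.

Deadweight loss = 140 hundred.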